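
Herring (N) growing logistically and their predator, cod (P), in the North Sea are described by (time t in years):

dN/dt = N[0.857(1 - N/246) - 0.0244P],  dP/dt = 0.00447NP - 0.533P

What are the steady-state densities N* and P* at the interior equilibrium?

N* ≈ 119, P* ≈ 18.1

From dP/dt = 0 with P > 0: 0.00447N* = 0.533, so N* = 119.
Substitute into dN/dt = 0: 0.857(1 - 119/246) = 0.0244P*.
The bracket is 0.515, giving P* = 0.442/0.0244 = 18.1.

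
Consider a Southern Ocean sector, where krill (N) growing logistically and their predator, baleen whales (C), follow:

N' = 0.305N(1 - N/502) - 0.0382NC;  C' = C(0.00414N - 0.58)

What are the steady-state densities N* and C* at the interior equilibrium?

From dC/dt = 0 with C > 0: 0.00414N* = 0.58, so N* = 140.
Substitute into dN/dt = 0: 0.305(1 - 140/502) = 0.0382C*.
The bracket is 0.721, giving C* = 0.22/0.0382 = 5.76.

N* ≈ 140, C* ≈ 5.76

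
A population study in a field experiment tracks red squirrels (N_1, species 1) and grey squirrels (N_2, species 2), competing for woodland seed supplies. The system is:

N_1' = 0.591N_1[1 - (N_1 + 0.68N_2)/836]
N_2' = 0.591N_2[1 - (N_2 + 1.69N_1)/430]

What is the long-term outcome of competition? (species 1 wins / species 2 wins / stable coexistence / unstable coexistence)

Compare the nullcline intercepts: K1/α12 = 836/0.68 = 1230 > K2 = 430; K2/α21 = 430/1.69 = 254 < K1 = 836.
Since the inequalities point opposite ways, species 1 can invade but species 2 cannot.

species 1 excludes species 2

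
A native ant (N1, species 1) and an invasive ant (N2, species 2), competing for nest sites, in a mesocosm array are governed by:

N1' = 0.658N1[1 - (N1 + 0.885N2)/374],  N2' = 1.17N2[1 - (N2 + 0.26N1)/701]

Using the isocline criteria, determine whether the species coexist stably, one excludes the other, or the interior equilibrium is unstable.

species 2 excludes species 1

Compare the nullcline intercepts: K1/α12 = 374/0.885 = 423 < K2 = 701; K2/α21 = 701/0.26 = 2700 > K1 = 374.
Since the inequalities point opposite ways, species 2 can invade but species 1 cannot.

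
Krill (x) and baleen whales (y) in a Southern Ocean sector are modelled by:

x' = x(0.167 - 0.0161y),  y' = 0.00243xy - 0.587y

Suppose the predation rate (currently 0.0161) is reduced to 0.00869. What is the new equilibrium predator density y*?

y* ≈ 19.2

At the interior fixed point, setting dx/dt = 0 with x > 0 fixes y* = (prey growth rate)/(xy coefficient) — independent of the other coefficients.
With the change, y* = 0.167/0.00869 = 19.2; it rises from 10.4.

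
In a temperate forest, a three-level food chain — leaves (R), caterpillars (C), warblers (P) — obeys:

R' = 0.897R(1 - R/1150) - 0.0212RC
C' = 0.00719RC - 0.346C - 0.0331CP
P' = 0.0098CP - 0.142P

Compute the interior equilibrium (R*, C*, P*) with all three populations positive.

From dP/dt = 0: 0.0098C* = 0.142, so C* = 14.5.
From dR/dt = 0: 0.897(1 - R*/1150) = 0.0212·14.5, giving R* = 1150·(1 - 0.342) = 756.
From dC/dt = 0: 0.00719·756 - 0.346 = 0.0331P*, so P* = 5.09/0.0331 = 154.

R* ≈ 756, C* ≈ 14.5, P* ≈ 154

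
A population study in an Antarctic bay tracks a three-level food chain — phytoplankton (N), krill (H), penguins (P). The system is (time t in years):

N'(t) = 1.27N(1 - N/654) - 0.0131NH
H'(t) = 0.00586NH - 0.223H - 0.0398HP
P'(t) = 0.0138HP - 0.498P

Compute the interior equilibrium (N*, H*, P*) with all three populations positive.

From dP/dt = 0: 0.0138H* = 0.498, so H* = 36.1.
From dN/dt = 0: 1.27(1 - N*/654) = 0.0131·36.1, giving N* = 654·(1 - 0.372) = 411.
From dH/dt = 0: 0.00586·411 - 0.223 = 0.0398P*, so P* = 2.18/0.0398 = 54.8.

N* ≈ 411, H* ≈ 36.1, P* ≈ 54.8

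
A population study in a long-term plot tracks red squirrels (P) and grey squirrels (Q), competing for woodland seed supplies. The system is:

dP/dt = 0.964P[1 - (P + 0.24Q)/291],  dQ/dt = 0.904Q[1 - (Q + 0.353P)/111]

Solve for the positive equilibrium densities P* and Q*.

Setting both brackets to zero gives the nullclines P + 0.24Q = 291 and 0.353P + Q = 111.
Substituting Q = 111 - 0.353P into the first: P(1 - 0.24·0.353) = 291 - 0.24·111.
So P* = 264/0.915 = 289, and then Q* = 111 - 0.353·289 = 9.04.

P* ≈ 289, Q* ≈ 9.04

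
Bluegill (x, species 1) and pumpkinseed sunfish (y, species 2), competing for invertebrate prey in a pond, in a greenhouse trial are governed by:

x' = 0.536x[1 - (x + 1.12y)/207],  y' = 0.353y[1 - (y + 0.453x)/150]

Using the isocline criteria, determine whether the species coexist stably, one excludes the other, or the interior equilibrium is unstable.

Compare the nullcline intercepts: K1/α12 = 207/1.12 = 185 > K2 = 150; K2/α21 = 150/0.453 = 331 > K1 = 207.
Since both inequalities hold, each species can invade when rare, so the interior equilibrium is stable.

stable coexistence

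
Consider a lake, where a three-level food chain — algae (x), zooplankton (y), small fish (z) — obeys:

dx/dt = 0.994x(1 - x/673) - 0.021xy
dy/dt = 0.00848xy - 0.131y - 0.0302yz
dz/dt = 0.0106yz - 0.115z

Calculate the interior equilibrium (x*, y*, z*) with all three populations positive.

From dz/dt = 0: 0.0106y* = 0.115, so y* = 10.8.
From dx/dt = 0: 0.994(1 - x*/673) = 0.021·10.8, giving x* = 673·(1 - 0.229) = 519.
From dy/dt = 0: 0.00848·519 - 0.131 = 0.0302z*, so z* = 4.27/0.0302 = 141.

x* ≈ 519, y* ≈ 10.8, z* ≈ 141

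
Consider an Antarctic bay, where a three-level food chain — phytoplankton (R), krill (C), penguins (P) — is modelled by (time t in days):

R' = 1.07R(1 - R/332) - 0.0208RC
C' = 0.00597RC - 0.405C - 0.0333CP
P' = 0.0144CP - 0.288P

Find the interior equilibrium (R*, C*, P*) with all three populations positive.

From dP/dt = 0: 0.0144C* = 0.288, so C* = 20.
From dR/dt = 0: 1.07(1 - R*/332) = 0.0208·20, giving R* = 332·(1 - 0.389) = 203.
From dC/dt = 0: 0.00597·203 - 0.405 = 0.0333P*, so P* = 0.806/0.0333 = 24.2.

R* ≈ 203, C* ≈ 20, P* ≈ 24.2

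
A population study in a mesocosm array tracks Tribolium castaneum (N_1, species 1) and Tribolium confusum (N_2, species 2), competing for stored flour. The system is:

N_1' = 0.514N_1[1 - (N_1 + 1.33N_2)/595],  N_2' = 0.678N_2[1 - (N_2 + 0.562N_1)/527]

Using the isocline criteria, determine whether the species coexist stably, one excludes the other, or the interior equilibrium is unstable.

Compare the nullcline intercepts: K1/α12 = 595/1.33 = 447 < K2 = 527; K2/α21 = 527/0.562 = 938 > K1 = 595.
Since the inequalities point opposite ways, species 2 can invade but species 1 cannot.

species 2 excludes species 1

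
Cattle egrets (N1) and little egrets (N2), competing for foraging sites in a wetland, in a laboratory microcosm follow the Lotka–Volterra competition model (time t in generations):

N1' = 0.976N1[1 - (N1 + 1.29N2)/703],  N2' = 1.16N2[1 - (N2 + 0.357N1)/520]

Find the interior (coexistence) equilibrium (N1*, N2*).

Setting both brackets to zero gives the nullclines N1 + 1.29N2 = 703 and 0.357N1 + N2 = 520.
Substituting N2 = 520 - 0.357N1 into the first: N1(1 - 1.29·0.357) = 703 - 1.29·520.
So N1* = 32.2/0.539 = 59.7, and then N2* = 520 - 0.357·59.7 = 499.

N1* ≈ 59.7, N2* ≈ 499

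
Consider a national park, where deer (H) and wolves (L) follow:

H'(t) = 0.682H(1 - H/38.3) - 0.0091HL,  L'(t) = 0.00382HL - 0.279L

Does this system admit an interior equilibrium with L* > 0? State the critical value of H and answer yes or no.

The predator equation gives dL/dt > 0 only when H > 0.279/0.00382 = 73.
Without the predator, H → K = 38.3. Since 38.3 < 73, the predator cannot invade.

Threshold H = 73; K < 73, so no, the predator goes extinct.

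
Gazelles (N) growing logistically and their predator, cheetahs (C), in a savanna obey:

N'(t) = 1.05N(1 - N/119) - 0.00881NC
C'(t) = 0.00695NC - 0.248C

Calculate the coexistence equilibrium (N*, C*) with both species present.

From dC/dt = 0 with C > 0: 0.00695N* = 0.248, so N* = 35.7.
Substitute into dN/dt = 0: 1.05(1 - 35.7/119) = 0.00881C*.
The bracket is 0.7, giving C* = 0.735/0.00881 = 83.4.

N* ≈ 35.7, C* ≈ 83.4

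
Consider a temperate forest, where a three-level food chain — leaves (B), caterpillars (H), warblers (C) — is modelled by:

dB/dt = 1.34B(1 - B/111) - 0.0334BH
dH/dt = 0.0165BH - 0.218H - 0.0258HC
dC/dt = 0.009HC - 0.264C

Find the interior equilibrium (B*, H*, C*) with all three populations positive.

From dC/dt = 0: 0.009H* = 0.264, so H* = 29.3.
From dB/dt = 0: 1.34(1 - B*/111) = 0.0334·29.3, giving B* = 111·(1 - 0.731) = 29.8.
From dH/dt = 0: 0.0165·29.8 - 0.218 = 0.0258C*, so C* = 0.274/0.0258 = 10.6.

B* ≈ 29.8, H* ≈ 29.3, C* ≈ 10.6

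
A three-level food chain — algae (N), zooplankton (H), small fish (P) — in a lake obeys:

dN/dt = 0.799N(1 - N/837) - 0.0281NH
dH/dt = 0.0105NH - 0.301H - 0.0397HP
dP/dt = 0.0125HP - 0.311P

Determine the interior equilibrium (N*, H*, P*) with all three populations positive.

From dP/dt = 0: 0.0125H* = 0.311, so H* = 24.9.
From dN/dt = 0: 0.799(1 - N*/837) = 0.0281·24.9, giving N* = 837·(1 - 0.875) = 105.
From dH/dt = 0: 0.0105·105 - 0.301 = 0.0397P*, so P* = 0.798/0.0397 = 20.1.

N* ≈ 105, H* ≈ 24.9, P* ≈ 20.1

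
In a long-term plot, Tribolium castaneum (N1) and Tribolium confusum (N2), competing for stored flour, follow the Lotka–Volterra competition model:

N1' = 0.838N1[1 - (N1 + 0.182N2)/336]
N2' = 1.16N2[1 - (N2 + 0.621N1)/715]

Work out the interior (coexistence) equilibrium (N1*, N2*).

Setting both brackets to zero gives the nullclines N1 + 0.182N2 = 336 and 0.621N1 + N2 = 715.
Substituting N2 = 715 - 0.621N1 into the first: N1(1 - 0.182·0.621) = 336 - 0.182·715.
So N1* = 206/0.887 = 232, and then N2* = 715 - 0.621·232 = 571.

N1* ≈ 232, N2* ≈ 571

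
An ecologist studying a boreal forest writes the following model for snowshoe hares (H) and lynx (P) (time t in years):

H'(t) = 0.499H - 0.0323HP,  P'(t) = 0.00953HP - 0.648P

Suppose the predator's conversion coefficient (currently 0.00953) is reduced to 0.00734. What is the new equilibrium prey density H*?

H* ≈ 88.3

At the interior fixed point, setting dP/dt = 0 with P > 0 fixes H* = (predator death rate)/(HP coefficient) — independent of the other coefficients.
With the change, H* = 0.648/0.00734 = 88.3; it rises from 68.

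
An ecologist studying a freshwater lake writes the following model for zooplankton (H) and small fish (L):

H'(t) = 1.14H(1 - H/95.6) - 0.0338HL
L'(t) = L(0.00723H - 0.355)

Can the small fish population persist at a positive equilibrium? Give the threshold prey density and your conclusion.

Threshold H = 49.1; K > 49.1, so yes, the predator persists.

The predator equation gives dL/dt > 0 only when H > 0.355/0.00723 = 49.1.
Without the predator, H → K = 95.6. Since 95.6 > 49.1, the predator can invade and persist.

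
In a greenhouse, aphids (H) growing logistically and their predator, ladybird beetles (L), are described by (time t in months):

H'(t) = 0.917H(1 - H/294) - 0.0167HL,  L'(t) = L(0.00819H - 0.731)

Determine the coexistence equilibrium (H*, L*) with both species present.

From dL/dt = 0 with L > 0: 0.00819H* = 0.731, so H* = 89.3.
Substitute into dH/dt = 0: 0.917(1 - 89.3/294) = 0.0167L*.
The bracket is 0.696, giving L* = 0.639/0.0167 = 38.2.

H* ≈ 89.3, L* ≈ 38.2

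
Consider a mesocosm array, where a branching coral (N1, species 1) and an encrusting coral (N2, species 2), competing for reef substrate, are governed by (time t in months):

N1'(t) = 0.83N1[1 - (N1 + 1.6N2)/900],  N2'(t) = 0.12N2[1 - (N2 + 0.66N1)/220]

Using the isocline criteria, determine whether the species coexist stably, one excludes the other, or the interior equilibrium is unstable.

Compare the nullcline intercepts: K1/α12 = 900/1.6 = 562 > K2 = 220; K2/α21 = 220/0.66 = 333 < K1 = 900.
Since the inequalities point opposite ways, species 1 can invade but species 2 cannot.

species 1 excludes species 2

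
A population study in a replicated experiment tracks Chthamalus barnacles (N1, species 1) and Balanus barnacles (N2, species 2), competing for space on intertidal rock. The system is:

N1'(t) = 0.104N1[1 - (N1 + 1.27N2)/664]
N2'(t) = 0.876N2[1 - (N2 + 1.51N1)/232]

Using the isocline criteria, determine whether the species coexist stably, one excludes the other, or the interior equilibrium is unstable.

Compare the nullcline intercepts: K1/α12 = 664/1.27 = 523 > K2 = 232; K2/α21 = 232/1.51 = 154 < K1 = 664.
Since the inequalities point opposite ways, species 1 can invade but species 2 cannot.

species 1 excludes species 2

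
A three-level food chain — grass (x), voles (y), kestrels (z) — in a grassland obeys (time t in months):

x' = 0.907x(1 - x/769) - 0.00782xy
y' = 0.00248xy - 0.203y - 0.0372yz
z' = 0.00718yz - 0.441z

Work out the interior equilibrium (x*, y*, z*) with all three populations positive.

x* ≈ 362, y* ≈ 61.4, z* ≈ 18.7

From dz/dt = 0: 0.00718y* = 0.441, so y* = 61.4.
From dx/dt = 0: 0.907(1 - x*/769) = 0.00782·61.4, giving x* = 769·(1 - 0.53) = 362.
From dy/dt = 0: 0.00248·362 - 0.203 = 0.0372z*, so z* = 0.694/0.0372 = 18.7.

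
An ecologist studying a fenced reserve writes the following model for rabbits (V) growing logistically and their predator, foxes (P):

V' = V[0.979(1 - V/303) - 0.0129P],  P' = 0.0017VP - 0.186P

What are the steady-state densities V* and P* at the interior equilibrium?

V* ≈ 109, P* ≈ 48.5

From dP/dt = 0 with P > 0: 0.0017V* = 0.186, so V* = 109.
Substitute into dV/dt = 0: 0.979(1 - 109/303) = 0.0129P*.
The bracket is 0.639, giving P* = 0.625/0.0129 = 48.5.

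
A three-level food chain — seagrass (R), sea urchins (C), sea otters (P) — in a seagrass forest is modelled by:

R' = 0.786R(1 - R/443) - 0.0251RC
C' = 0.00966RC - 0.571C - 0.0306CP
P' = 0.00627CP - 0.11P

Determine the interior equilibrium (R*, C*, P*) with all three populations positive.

From dP/dt = 0: 0.00627C* = 0.11, so C* = 17.5.
From dR/dt = 0: 0.786(1 - R*/443) = 0.0251·17.5, giving R* = 443·(1 - 0.56) = 195.
From dC/dt = 0: 0.00966·195 - 0.571 = 0.0306P*, so P* = 1.31/0.0306 = 42.8.

R* ≈ 195, C* ≈ 17.5, P* ≈ 42.8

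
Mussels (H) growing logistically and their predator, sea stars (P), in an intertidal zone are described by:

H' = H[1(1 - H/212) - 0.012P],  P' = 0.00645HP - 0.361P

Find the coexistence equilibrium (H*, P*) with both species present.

H* ≈ 56, P* ≈ 61.3

From dP/dt = 0 with P > 0: 0.00645H* = 0.361, so H* = 56.
Substitute into dH/dt = 0: 1(1 - 56/212) = 0.012P*.
The bracket is 0.736, giving P* = 0.736/0.012 = 61.3.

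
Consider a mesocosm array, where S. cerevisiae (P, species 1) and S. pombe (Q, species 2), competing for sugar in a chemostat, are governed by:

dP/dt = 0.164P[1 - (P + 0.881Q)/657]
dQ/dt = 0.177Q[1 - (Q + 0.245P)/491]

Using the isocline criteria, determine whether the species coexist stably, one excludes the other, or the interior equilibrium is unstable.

stable coexistence

Compare the nullcline intercepts: K1/α12 = 657/0.881 = 746 > K2 = 491; K2/α21 = 491/0.245 = 2000 > K1 = 657.
Since both inequalities hold, each species can invade when rare, so the interior equilibrium is stable.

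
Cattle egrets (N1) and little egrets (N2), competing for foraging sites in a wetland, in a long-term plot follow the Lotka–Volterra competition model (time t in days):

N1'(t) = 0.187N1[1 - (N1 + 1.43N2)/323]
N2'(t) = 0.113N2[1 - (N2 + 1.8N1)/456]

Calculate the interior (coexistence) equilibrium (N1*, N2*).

N1* ≈ 209, N2* ≈ 79.7

Setting both brackets to zero gives the nullclines N1 + 1.43N2 = 323 and 1.8N1 + N2 = 456.
Substituting N2 = 456 - 1.8N1 into the first: N1(1 - 1.43·1.8) = 323 - 1.43·456.
So N1* = -329/-1.57 = 209, and then N2* = 456 - 1.8·209 = 79.7.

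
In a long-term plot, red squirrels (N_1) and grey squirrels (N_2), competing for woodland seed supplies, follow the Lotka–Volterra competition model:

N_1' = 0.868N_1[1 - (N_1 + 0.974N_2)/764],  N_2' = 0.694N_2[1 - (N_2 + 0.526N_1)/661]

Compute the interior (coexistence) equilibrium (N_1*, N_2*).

Setting both brackets to zero gives the nullclines N_1 + 0.974N_2 = 764 and 0.526N_1 + N_2 = 661.
Substituting N_2 = 661 - 0.526N_1 into the first: N_1(1 - 0.974·0.526) = 764 - 0.974·661.
So N_1* = 120/0.488 = 246, and then N_2* = 661 - 0.526·246 = 531.

N_1* ≈ 246, N_2* ≈ 531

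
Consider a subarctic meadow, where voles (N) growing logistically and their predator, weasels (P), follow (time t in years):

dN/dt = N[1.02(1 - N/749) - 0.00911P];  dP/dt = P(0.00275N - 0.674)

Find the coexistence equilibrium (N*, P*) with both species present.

From dP/dt = 0 with P > 0: 0.00275N* = 0.674, so N* = 245.
Substitute into dN/dt = 0: 1.02(1 - 245/749) = 0.00911P*.
The bracket is 0.673, giving P* = 0.686/0.00911 = 75.3.

N* ≈ 245, P* ≈ 75.3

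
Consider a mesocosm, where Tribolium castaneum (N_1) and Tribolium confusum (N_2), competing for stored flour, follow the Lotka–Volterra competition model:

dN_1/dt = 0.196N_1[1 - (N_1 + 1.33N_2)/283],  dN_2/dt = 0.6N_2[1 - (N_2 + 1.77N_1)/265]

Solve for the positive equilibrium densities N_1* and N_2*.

N_1* ≈ 51.3, N_2* ≈ 174

Setting both brackets to zero gives the nullclines N_1 + 1.33N_2 = 283 and 1.77N_1 + N_2 = 265.
Substituting N_2 = 265 - 1.77N_1 into the first: N_1(1 - 1.33·1.77) = 283 - 1.33·265.
So N_1* = -69.5/-1.35 = 51.3, and then N_2* = 265 - 1.77·51.3 = 174.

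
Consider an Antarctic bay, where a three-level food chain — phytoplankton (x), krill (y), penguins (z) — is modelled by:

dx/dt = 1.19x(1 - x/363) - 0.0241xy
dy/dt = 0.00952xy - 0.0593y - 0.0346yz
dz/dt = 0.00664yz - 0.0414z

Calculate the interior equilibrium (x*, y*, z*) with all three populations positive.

x* ≈ 317, y* ≈ 6.23, z* ≈ 85.6

From dz/dt = 0: 0.00664y* = 0.0414, so y* = 6.23.
From dx/dt = 0: 1.19(1 - x*/363) = 0.0241·6.23, giving x* = 363·(1 - 0.126) = 317.
From dy/dt = 0: 0.00952·317 - 0.0593 = 0.0346z*, so z* = 2.96/0.0346 = 85.6.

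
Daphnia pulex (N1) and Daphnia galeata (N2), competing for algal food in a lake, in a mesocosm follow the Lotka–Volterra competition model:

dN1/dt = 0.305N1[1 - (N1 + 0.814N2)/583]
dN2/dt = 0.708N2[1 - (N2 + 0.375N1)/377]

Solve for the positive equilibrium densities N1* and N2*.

Setting both brackets to zero gives the nullclines N1 + 0.814N2 = 583 and 0.375N1 + N2 = 377.
Substituting N2 = 377 - 0.375N1 into the first: N1(1 - 0.814·0.375) = 583 - 0.814·377.
So N1* = 276/0.695 = 397, and then N2* = 377 - 0.375·397 = 228.

N1* ≈ 397, N2* ≈ 228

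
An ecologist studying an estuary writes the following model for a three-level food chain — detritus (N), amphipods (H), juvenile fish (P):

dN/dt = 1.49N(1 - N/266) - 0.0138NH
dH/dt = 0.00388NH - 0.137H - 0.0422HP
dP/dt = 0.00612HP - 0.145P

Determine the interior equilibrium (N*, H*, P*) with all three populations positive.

From dP/dt = 0: 0.00612H* = 0.145, so H* = 23.7.
From dN/dt = 0: 1.49(1 - N*/266) = 0.0138·23.7, giving N* = 266·(1 - 0.219) = 208.
From dH/dt = 0: 0.00388·208 - 0.137 = 0.0422P*, so P* = 0.669/0.0422 = 15.8.

N* ≈ 208, H* ≈ 23.7, P* ≈ 15.8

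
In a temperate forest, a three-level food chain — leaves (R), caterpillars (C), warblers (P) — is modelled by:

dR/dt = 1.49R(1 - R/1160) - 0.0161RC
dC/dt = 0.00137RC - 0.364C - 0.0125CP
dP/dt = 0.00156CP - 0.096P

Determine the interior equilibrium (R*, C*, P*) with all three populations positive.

R* ≈ 389, C* ≈ 61.5, P* ≈ 13.5

From dP/dt = 0: 0.00156C* = 0.096, so C* = 61.5.
From dR/dt = 0: 1.49(1 - R*/1160) = 0.0161·61.5, giving R* = 1160·(1 - 0.665) = 389.
From dC/dt = 0: 0.00137·389 - 0.364 = 0.0125P*, so P* = 0.168/0.0125 = 13.5.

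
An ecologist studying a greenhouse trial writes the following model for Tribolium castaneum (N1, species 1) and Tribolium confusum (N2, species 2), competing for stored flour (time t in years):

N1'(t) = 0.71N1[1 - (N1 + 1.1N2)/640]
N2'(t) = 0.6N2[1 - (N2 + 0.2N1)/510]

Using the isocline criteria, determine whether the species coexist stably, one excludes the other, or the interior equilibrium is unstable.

Compare the nullcline intercepts: K1/α12 = 640/1.1 = 582 > K2 = 510; K2/α21 = 510/0.2 = 2550 > K1 = 640.
Since both inequalities hold, each species can invade when rare, so the interior equilibrium is stable.

stable coexistence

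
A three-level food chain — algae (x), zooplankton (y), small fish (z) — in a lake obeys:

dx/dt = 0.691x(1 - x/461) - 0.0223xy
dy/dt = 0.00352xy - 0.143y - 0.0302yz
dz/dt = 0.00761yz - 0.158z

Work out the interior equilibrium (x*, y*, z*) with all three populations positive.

x* ≈ 152, y* ≈ 20.8, z* ≈ 13

From dz/dt = 0: 0.00761y* = 0.158, so y* = 20.8.
From dx/dt = 0: 0.691(1 - x*/461) = 0.0223·20.8, giving x* = 461·(1 - 0.67) = 152.
From dy/dt = 0: 0.00352·152 - 0.143 = 0.0302z*, so z* = 0.392/0.0302 = 13.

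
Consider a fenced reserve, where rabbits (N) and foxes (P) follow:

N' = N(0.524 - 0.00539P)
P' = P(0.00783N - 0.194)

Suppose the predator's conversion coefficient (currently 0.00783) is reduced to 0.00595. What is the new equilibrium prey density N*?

At the interior fixed point, setting dP/dt = 0 with P > 0 fixes N* = (predator death rate)/(NP coefficient) — independent of the other coefficients.
With the change, N* = 0.194/0.00595 = 32.6; it rises from 24.8.

N* ≈ 32.6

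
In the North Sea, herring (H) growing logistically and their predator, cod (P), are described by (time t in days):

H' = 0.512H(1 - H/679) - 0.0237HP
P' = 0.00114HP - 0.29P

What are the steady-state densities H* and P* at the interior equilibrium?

From dP/dt = 0 with P > 0: 0.00114H* = 0.29, so H* = 254.
Substitute into dH/dt = 0: 0.512(1 - 254/679) = 0.0237P*.
The bracket is 0.625, giving P* = 0.32/0.0237 = 13.5.

H* ≈ 254, P* ≈ 13.5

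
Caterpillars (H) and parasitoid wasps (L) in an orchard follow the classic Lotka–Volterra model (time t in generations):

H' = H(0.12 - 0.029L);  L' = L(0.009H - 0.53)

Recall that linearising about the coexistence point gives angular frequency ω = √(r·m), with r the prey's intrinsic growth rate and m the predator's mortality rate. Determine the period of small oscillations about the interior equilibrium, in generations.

Here r = 0.12 and m = 0.53, so r·m = 0.0636.
ω = √0.0636 = 0.252 per generation, hence T = 2π/ω ≈ 24.9 generations.

T ≈ 24.9 generations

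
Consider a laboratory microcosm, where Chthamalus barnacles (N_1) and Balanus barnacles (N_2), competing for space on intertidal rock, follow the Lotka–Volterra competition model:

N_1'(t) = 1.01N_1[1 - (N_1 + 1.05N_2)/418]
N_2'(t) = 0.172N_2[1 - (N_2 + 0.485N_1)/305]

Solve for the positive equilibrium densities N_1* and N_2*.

N_1* ≈ 199, N_2* ≈ 208

Setting both brackets to zero gives the nullclines N_1 + 1.05N_2 = 418 and 0.485N_1 + N_2 = 305.
Substituting N_2 = 305 - 0.485N_1 into the first: N_1(1 - 1.05·0.485) = 418 - 1.05·305.
So N_1* = 97.8/0.491 = 199, and then N_2* = 305 - 0.485·199 = 208.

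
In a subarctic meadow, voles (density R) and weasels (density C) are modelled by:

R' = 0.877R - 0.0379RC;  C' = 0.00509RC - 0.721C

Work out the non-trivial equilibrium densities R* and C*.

R* ≈ 142, C* ≈ 23.1

Set dC/dt = 0 with C > 0: 0.00509R - 0.721 = 0, so R* = 0.721/0.00509 = 142.
Set dR/dt = 0 with R > 0: 0.877 - 0.0379C = 0, so C* = 0.877/0.0379 = 23.1.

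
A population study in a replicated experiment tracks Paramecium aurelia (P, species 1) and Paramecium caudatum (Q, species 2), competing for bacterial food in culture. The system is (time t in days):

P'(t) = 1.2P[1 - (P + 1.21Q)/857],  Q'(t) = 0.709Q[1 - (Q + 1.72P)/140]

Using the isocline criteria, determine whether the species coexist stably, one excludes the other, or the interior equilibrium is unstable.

species 1 excludes species 2

Compare the nullcline intercepts: K1/α12 = 857/1.21 = 708 > K2 = 140; K2/α21 = 140/1.72 = 81.4 < K1 = 857.
Since the inequalities point opposite ways, species 1 can invade but species 2 cannot.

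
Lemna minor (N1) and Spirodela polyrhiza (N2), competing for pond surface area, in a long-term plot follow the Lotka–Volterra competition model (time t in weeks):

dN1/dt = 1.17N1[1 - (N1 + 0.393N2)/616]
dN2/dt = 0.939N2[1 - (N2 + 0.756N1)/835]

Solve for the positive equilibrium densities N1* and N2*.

Setting both brackets to zero gives the nullclines N1 + 0.393N2 = 616 and 0.756N1 + N2 = 835.
Substituting N2 = 835 - 0.756N1 into the first: N1(1 - 0.393·0.756) = 616 - 0.393·835.
So N1* = 288/0.703 = 410, and then N2* = 835 - 0.756·410 = 525.

N1* ≈ 410, N2* ≈ 525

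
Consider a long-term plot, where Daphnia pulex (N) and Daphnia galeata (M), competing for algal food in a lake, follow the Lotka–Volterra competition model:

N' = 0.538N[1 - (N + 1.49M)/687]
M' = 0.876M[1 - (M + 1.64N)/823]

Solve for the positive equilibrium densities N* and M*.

N* ≈ 374, M* ≈ 210

Setting both brackets to zero gives the nullclines N + 1.49M = 687 and 1.64N + M = 823.
Substituting M = 823 - 1.64N into the first: N(1 - 1.49·1.64) = 687 - 1.49·823.
So N* = -539/-1.44 = 374, and then M* = 823 - 1.64·374 = 210.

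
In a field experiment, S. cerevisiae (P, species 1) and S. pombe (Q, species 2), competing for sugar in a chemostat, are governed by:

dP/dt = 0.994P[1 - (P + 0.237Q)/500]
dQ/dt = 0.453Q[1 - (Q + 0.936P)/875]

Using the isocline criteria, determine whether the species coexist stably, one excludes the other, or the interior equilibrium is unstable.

stable coexistence

Compare the nullcline intercepts: K1/α12 = 500/0.237 = 2110 > K2 = 875; K2/α21 = 875/0.936 = 935 > K1 = 500.
Since both inequalities hold, each species can invade when rare, so the interior equilibrium is stable.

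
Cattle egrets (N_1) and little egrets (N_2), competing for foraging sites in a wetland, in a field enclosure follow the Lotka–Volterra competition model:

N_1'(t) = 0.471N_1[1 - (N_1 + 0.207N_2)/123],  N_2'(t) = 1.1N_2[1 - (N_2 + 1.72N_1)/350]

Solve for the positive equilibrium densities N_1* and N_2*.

Setting both brackets to zero gives the nullclines N_1 + 0.207N_2 = 123 and 1.72N_1 + N_2 = 350.
Substituting N_2 = 350 - 1.72N_1 into the first: N_1(1 - 0.207·1.72) = 123 - 0.207·350.
So N_1* = 50.5/0.644 = 78.5, and then N_2* = 350 - 1.72·78.5 = 215.

N_1* ≈ 78.5, N_2* ≈ 215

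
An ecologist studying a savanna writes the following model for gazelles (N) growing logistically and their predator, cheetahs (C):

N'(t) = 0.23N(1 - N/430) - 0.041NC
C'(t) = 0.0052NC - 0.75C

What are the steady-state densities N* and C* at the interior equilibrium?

N* ≈ 144, C* ≈ 3.73

From dC/dt = 0 with C > 0: 0.0052N* = 0.75, so N* = 144.
Substitute into dN/dt = 0: 0.23(1 - 144/430) = 0.041C*.
The bracket is 0.665, giving C* = 0.153/0.041 = 3.73.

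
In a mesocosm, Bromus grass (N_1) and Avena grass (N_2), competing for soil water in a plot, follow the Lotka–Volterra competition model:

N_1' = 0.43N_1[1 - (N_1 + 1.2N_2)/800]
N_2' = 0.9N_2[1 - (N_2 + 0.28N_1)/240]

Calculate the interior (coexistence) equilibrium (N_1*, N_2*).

Setting both brackets to zero gives the nullclines N_1 + 1.2N_2 = 800 and 0.28N_1 + N_2 = 240.
Substituting N_2 = 240 - 0.28N_1 into the first: N_1(1 - 1.2·0.28) = 800 - 1.2·240.
So N_1* = 512/0.664 = 771, and then N_2* = 240 - 0.28·771 = 24.1.

N_1* ≈ 771, N_2* ≈ 24.1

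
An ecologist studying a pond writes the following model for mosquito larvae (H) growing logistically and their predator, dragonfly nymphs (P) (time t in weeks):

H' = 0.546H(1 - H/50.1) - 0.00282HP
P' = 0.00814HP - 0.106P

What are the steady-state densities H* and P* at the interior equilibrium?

H* ≈ 13, P* ≈ 143

From dP/dt = 0 with P > 0: 0.00814H* = 0.106, so H* = 13.
Substitute into dH/dt = 0: 0.546(1 - 13/50.1) = 0.00282P*.
The bracket is 0.74, giving P* = 0.404/0.00282 = 143.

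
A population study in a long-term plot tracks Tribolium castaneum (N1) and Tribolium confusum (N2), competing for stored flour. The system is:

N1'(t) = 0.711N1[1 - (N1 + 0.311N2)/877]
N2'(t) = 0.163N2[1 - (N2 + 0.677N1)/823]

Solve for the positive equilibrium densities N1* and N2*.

N1* ≈ 787, N2* ≈ 290

Setting both brackets to zero gives the nullclines N1 + 0.311N2 = 877 and 0.677N1 + N2 = 823.
Substituting N2 = 823 - 0.677N1 into the first: N1(1 - 0.311·0.677) = 877 - 0.311·823.
So N1* = 621/0.789 = 787, and then N2* = 823 - 0.677·787 = 290.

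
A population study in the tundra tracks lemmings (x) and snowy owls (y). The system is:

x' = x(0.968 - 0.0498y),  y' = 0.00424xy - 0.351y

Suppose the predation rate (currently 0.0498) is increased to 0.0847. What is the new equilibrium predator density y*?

At the interior fixed point, setting dx/dt = 0 with x > 0 fixes y* = (prey growth rate)/(xy coefficient) — independent of the other coefficients.
With the change, y* = 0.968/0.0847 = 11.4; it falls from 19.4.

y* ≈ 11.4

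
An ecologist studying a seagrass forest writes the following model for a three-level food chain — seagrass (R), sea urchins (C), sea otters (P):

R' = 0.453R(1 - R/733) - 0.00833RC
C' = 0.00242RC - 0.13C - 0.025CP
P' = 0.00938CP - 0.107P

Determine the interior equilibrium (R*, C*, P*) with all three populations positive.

R* ≈ 579, C* ≈ 11.4, P* ≈ 50.9

From dP/dt = 0: 0.00938C* = 0.107, so C* = 11.4.
From dR/dt = 0: 0.453(1 - R*/733) = 0.00833·11.4, giving R* = 733·(1 - 0.21) = 579.
From dC/dt = 0: 0.00242·579 - 0.13 = 0.025P*, so P* = 1.27/0.025 = 50.9.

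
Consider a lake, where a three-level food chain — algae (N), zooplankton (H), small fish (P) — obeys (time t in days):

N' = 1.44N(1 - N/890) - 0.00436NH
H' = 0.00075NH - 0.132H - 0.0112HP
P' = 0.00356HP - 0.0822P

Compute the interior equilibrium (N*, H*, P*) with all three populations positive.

N* ≈ 828, H* ≈ 23.1, P* ≈ 43.6

From dP/dt = 0: 0.00356H* = 0.0822, so H* = 23.1.
From dN/dt = 0: 1.44(1 - N*/890) = 0.00436·23.1, giving N* = 890·(1 - 0.0699) = 828.
From dH/dt = 0: 0.00075·828 - 0.132 = 0.0112P*, so P* = 0.489/0.0112 = 43.6.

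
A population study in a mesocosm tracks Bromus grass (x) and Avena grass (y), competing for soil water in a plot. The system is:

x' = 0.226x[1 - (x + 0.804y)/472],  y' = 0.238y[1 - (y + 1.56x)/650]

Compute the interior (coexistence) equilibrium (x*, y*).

Setting both brackets to zero gives the nullclines x + 0.804y = 472 and 1.56x + y = 650.
Substituting y = 650 - 1.56x into the first: x(1 - 0.804·1.56) = 472 - 0.804·650.
So x* = -50.6/-0.254 = 199, and then y* = 650 - 1.56·199 = 340.

x* ≈ 199, y* ≈ 340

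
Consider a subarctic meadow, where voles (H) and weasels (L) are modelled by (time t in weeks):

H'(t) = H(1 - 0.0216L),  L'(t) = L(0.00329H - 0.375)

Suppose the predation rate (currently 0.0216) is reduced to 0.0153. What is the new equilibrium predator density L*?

At the interior fixed point, setting dH/dt = 0 with H > 0 fixes L* = (prey growth rate)/(HL coefficient) — independent of the other coefficients.
With the change, L* = 1/0.0153 = 65.4; it rises from 46.3.

L* ≈ 65.4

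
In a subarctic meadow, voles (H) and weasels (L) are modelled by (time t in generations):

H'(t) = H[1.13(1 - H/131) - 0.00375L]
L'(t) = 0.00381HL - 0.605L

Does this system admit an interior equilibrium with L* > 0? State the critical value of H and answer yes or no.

Threshold H = 159; K < 159, so no, the predator goes extinct.

The predator equation gives dL/dt > 0 only when H > 0.605/0.00381 = 159.
Without the predator, H → K = 131. Since 131 < 159, the predator cannot invade.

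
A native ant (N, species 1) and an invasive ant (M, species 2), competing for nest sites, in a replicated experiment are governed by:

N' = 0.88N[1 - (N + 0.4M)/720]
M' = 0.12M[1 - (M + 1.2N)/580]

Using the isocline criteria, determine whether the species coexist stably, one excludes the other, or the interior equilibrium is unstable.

Compare the nullcline intercepts: K1/α12 = 720/0.4 = 1800 > K2 = 580; K2/α21 = 580/1.2 = 483 < K1 = 720.
Since the inequalities point opposite ways, species 1 can invade but species 2 cannot.

species 1 excludes species 2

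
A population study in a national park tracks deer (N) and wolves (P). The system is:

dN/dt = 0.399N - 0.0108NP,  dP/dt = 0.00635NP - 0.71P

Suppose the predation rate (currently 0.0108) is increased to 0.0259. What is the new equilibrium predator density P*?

P* ≈ 15.4

At the interior fixed point, setting dN/dt = 0 with N > 0 fixes P* = (prey growth rate)/(NP coefficient) — independent of the other coefficients.
With the change, P* = 0.399/0.0259 = 15.4; it falls from 36.9.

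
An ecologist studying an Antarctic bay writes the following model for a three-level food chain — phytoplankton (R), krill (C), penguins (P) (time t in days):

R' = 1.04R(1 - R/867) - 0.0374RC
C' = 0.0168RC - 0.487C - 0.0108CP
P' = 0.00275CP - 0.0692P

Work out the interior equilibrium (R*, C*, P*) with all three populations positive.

R* ≈ 82.4, C* ≈ 25.2, P* ≈ 83.1

From dP/dt = 0: 0.00275C* = 0.0692, so C* = 25.2.
From dR/dt = 0: 1.04(1 - R*/867) = 0.0374·25.2, giving R* = 867·(1 - 0.905) = 82.4.
From dC/dt = 0: 0.0168·82.4 - 0.487 = 0.0108P*, so P* = 0.898/0.0108 = 83.1.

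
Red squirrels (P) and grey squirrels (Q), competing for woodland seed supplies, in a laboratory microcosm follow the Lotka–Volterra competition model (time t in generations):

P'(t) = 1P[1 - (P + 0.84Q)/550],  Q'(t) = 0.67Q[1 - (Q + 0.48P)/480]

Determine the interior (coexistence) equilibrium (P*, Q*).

P* ≈ 246, Q* ≈ 362

Setting both brackets to zero gives the nullclines P + 0.84Q = 550 and 0.48P + Q = 480.
Substituting Q = 480 - 0.48P into the first: P(1 - 0.84·0.48) = 550 - 0.84·480.
So P* = 147/0.597 = 246, and then Q* = 480 - 0.48·246 = 362.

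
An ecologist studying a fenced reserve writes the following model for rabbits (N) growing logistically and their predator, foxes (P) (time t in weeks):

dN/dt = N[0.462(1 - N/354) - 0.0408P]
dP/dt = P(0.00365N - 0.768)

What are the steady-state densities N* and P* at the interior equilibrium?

From dP/dt = 0 with P > 0: 0.00365N* = 0.768, so N* = 210.
Substitute into dN/dt = 0: 0.462(1 - 210/354) = 0.0408P*.
The bracket is 0.406, giving P* = 0.187/0.0408 = 4.59.

N* ≈ 210, P* ≈ 4.59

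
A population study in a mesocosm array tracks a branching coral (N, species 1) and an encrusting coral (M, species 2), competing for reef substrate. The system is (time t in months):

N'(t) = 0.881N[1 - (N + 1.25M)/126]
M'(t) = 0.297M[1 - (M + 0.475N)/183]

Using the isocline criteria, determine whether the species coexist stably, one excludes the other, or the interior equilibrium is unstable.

species 2 excludes species 1

Compare the nullcline intercepts: K1/α12 = 126/1.25 = 101 < K2 = 183; K2/α21 = 183/0.475 = 385 > K1 = 126.
Since the inequalities point opposite ways, species 2 can invade but species 1 cannot.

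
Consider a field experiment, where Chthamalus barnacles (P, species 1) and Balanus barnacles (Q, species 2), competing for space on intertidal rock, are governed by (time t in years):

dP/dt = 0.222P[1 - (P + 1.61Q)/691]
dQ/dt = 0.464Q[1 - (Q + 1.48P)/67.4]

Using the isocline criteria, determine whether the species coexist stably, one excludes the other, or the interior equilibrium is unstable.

species 1 excludes species 2

Compare the nullcline intercepts: K1/α12 = 691/1.61 = 429 > K2 = 67.4; K2/α21 = 67.4/1.48 = 45.5 < K1 = 691.
Since the inequalities point opposite ways, species 1 can invade but species 2 cannot.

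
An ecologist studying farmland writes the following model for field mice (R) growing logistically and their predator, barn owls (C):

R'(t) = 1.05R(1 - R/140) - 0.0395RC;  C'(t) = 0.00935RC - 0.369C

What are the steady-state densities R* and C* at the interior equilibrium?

R* ≈ 39.5, C* ≈ 19.1

From dC/dt = 0 with C > 0: 0.00935R* = 0.369, so R* = 39.5.
Substitute into dR/dt = 0: 1.05(1 - 39.5/140) = 0.0395C*.
The bracket is 0.718, giving C* = 0.754/0.0395 = 19.1.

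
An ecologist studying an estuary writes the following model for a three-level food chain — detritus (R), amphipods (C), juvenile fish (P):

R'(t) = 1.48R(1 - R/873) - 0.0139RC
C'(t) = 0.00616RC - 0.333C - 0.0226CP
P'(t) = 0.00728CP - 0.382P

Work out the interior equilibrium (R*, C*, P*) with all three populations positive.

R* ≈ 443, C* ≈ 52.5, P* ≈ 106

From dP/dt = 0: 0.00728C* = 0.382, so C* = 52.5.
From dR/dt = 0: 1.48(1 - R*/873) = 0.0139·52.5, giving R* = 873·(1 - 0.493) = 443.
From dC/dt = 0: 0.00616·443 - 0.333 = 0.0226P*, so P* = 2.39/0.0226 = 106.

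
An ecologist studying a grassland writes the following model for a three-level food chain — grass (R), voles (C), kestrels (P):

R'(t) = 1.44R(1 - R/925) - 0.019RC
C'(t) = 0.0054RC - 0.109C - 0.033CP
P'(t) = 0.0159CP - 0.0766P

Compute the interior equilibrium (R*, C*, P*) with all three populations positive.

R* ≈ 866, C* ≈ 4.82, P* ≈ 138

From dP/dt = 0: 0.0159C* = 0.0766, so C* = 4.82.
From dR/dt = 0: 1.44(1 - R*/925) = 0.019·4.82, giving R* = 925·(1 - 0.0636) = 866.
From dC/dt = 0: 0.0054·866 - 0.109 = 0.033P*, so P* = 4.57/0.033 = 138.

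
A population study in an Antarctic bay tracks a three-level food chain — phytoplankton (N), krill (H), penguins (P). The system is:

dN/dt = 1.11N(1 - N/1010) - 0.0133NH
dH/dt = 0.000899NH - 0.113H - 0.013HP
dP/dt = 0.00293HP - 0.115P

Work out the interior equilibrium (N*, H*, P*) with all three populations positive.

N* ≈ 535, H* ≈ 39.2, P* ≈ 28.3

From dP/dt = 0: 0.00293H* = 0.115, so H* = 39.2.
From dN/dt = 0: 1.11(1 - N*/1010) = 0.0133·39.2, giving N* = 1010·(1 - 0.47) = 535.
From dH/dt = 0: 0.000899·535 - 0.113 = 0.013P*, so P* = 0.368/0.013 = 28.3.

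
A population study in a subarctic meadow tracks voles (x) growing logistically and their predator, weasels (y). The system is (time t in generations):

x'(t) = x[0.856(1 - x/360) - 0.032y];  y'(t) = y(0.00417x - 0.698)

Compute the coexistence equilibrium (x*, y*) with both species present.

From dy/dt = 0 with y > 0: 0.00417x* = 0.698, so x* = 167.
Substitute into dx/dt = 0: 0.856(1 - 167/360) = 0.032y*.
The bracket is 0.535, giving y* = 0.458/0.032 = 14.3.

x* ≈ 167, y* ≈ 14.3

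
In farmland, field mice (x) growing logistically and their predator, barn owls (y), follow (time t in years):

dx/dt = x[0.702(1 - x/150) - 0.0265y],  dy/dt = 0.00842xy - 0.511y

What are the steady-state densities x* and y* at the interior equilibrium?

x* ≈ 60.7, y* ≈ 15.8

From dy/dt = 0 with y > 0: 0.00842x* = 0.511, so x* = 60.7.
Substitute into dx/dt = 0: 0.702(1 - 60.7/150) = 0.0265y*.
The bracket is 0.595, giving y* = 0.418/0.0265 = 15.8.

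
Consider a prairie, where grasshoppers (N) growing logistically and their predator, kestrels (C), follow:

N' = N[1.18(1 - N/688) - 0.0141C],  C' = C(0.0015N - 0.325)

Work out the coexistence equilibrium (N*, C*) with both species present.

N* ≈ 217, C* ≈ 57.3

From dC/dt = 0 with C > 0: 0.0015N* = 0.325, so N* = 217.
Substitute into dN/dt = 0: 1.18(1 - 217/688) = 0.0141C*.
The bracket is 0.685, giving C* = 0.808/0.0141 = 57.3.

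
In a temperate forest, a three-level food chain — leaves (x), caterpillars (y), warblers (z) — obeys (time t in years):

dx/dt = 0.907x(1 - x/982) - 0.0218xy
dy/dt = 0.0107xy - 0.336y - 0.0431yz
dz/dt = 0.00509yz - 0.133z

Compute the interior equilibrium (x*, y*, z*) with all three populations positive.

x* ≈ 365, y* ≈ 26.1, z* ≈ 82.9

From dz/dt = 0: 0.00509y* = 0.133, so y* = 26.1.
From dx/dt = 0: 0.907(1 - x*/982) = 0.0218·26.1, giving x* = 982·(1 - 0.628) = 365.
From dy/dt = 0: 0.0107·365 - 0.336 = 0.0431z*, so z* = 3.57/0.0431 = 82.9.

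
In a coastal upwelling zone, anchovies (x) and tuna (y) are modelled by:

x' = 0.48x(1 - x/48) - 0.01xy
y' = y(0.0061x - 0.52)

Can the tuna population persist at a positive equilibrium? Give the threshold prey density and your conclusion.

The predator equation gives dy/dt > 0 only when x > 0.52/0.0061 = 85.2.
Without the predator, x → K = 48. Since 48 < 85.2, the predator cannot invade.

Threshold x = 85.2; K < 85.2, so no, the predator goes extinct.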